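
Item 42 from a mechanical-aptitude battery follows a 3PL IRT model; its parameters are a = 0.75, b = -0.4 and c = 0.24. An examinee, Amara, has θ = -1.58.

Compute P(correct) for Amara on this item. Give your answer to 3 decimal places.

P(θ) = c + (1 − c) · 1 / (1 + exp(−a(θ − b)))
Exponent: 0.75 × (-1.58 − (-0.4)) = -0.8850
1/(1 + e^{0.8850}) = 0.2921
P = 0.24 + 0.76 × 0.2921 = 0.4620

0.462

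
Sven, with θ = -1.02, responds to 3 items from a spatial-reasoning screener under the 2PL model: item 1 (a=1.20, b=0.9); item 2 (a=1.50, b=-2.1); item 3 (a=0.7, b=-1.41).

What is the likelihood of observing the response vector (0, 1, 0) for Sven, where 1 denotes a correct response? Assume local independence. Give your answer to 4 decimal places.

P(θ) = 1 / (1 + exp(−a(θ − b)))
P_1 = 1/(1+e^{2.3040}) = 0.0908
P_2 = 1/(1+e^{-1.6200}) = 0.8348
P_3 = 1/(1+e^{-0.2730}) = 0.5678
L = (1−P_1) × P_2 × (1−P_3) = 0.9092 × 0.8348 × 0.4322 = 0.32802

0.3280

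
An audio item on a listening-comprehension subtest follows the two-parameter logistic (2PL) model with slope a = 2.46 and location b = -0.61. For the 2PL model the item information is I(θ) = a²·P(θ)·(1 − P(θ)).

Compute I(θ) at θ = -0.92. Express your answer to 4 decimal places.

P = 1/(1+e^{0.7626}) = 0.3181
P(1−P) = 0.3181 × 0.6819 = 0.2169
I = a² × P(1−P) = 2.46² × 0.2169 = 1.31263

1.3126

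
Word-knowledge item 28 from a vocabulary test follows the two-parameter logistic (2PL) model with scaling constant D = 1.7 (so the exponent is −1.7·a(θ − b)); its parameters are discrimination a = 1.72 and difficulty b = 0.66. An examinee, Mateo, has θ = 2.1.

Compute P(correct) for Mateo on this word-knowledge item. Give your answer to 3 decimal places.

0.985

P(θ) = 1 / (1 + exp(−D·a(θ − b)))
Exponent: 1.7 × 1.72 × (2.1 − 0.66) = 4.2106
1/(1 + e^{-4.2106}) = 0.9854
P = 0.9854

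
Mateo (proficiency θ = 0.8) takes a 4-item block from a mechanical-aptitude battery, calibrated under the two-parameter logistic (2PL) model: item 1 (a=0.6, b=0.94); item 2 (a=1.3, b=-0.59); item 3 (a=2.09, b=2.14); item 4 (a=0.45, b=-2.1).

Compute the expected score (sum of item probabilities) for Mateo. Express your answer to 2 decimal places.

2.18

P(θ) = 1 / (1 + exp(−a(θ − b)))
P_1 = 1/(1+e^{0.0840}) = 0.4790
P_2 = 1/(1+e^{-1.8070}) = 0.8590
P_3 = 1/(1+e^{2.8006}) = 0.0573
P_4 = 1/(1+e^{-1.3050}) = 0.7867
E[score] = 0.4790 + 0.8590 + 0.0573 + 0.7867 = 2.1820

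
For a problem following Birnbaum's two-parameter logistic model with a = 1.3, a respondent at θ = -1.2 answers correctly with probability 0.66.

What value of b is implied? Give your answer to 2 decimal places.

-1.71

P(θ) = 1 / (1 + exp(−a(θ − b)))
logit(0.66) = ln(0.66/0.34) = 0.6633
b = θ − logit/(a) = -1.2 − 0.6633/1.3000 = -1.7102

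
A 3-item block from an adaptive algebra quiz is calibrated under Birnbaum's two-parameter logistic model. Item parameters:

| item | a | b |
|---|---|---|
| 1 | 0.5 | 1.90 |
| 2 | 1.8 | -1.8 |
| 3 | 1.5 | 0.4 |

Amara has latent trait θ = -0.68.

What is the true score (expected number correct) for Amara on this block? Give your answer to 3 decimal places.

P(θ) = 1 / (1 + exp(−a(θ − b)))
P_1 = 1/(1+e^{1.2900}) = 0.2159
P_2 = 1/(1+e^{-2.0160}) = 0.8825
P_3 = 1/(1+e^{1.6200}) = 0.1652
E[score] = 0.2159 + 0.8825 + 0.1652 = 1.2635

1.264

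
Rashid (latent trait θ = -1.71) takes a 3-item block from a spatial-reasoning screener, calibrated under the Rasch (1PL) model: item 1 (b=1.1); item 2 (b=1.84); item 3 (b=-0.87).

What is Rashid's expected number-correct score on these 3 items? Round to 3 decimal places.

P(θ) = 1 / (1 + exp(−(θ − b)))
P_1 = 1/(1+e^{2.8100}) = 0.0568
P_2 = 1/(1+e^{3.5500}) = 0.0279
P_3 = 1/(1+e^{0.8400}) = 0.3015
E[score] = 0.0568 + 0.0279 + 0.3015 = 0.3862

0.386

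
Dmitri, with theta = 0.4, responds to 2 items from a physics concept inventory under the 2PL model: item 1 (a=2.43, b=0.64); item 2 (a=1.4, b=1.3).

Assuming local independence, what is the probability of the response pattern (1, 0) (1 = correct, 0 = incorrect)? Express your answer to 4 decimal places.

0.2790

P(theta) = 1 / (1 + exp(−a(theta − b)))
P_1 = 1/(1+e^{0.5832}) = 0.3582
P_2 = 1/(1+e^{1.2600}) = 0.2210
L = P_1 × (1−P_2) = 0.3582 × 0.7790 = 0.27904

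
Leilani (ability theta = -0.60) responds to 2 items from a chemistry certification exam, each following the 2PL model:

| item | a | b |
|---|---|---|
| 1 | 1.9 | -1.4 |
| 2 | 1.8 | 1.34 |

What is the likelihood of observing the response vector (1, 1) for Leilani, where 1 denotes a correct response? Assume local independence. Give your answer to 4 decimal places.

P(theta) = 1 / (1 + exp(−a(theta − b)))
P_1 = 1/(1+e^{-1.5200}) = 0.8205
P_2 = 1/(1+e^{3.4920}) = 0.0295
L = P_1 × P_2 = 0.8205 × 0.0295 = 0.02424

0.0242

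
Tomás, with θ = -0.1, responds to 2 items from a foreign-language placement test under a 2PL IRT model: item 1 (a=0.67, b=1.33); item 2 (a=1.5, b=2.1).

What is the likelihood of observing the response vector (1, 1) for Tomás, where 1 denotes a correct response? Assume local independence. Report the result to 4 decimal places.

P(θ) = 1 / (1 + exp(−a(θ − b)))
P_1 = 1/(1+e^{0.9581}) = 0.2773
P_2 = 1/(1+e^{3.3000}) = 0.0356
L = P_1 × P_2 = 0.2773 × 0.0356 = 0.00986

0.0099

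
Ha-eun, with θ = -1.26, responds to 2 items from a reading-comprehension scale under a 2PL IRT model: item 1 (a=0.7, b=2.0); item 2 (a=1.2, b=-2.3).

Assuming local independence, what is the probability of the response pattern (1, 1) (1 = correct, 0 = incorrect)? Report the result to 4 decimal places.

0.0720

P(θ) = 1 / (1 + exp(−a(θ − b)))
P_1 = 1/(1+e^{2.2820}) = 0.0926
P_2 = 1/(1+e^{-1.2480}) = 0.7770
L = P_1 × P_2 = 0.0926 × 0.7770 = 0.07197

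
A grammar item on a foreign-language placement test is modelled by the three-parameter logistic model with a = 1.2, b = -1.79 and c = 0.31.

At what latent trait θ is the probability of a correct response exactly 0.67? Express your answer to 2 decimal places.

P(θ) = c + (1 − c) · 1 / (1 + exp(−a(θ − b)))
Remove guessing floor: (0.67 − 0.31)/(1 − 0.31) = 0.5217
logit = ln(0.5217/0.4783) = 0.0870
θ = b + logit/(a) = -1.79 + 0.0870/1.2000 = -1.7175

-1.72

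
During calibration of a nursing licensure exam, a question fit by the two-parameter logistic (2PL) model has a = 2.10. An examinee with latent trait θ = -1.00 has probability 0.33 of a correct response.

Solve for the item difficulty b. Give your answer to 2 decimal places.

-0.66

P(θ) = 1 / (1 + exp(−a(θ − b)))
logit(0.33) = ln(0.33/0.67) = -0.7082
b = θ − logit/(a) = -1.00 − (-0.7082)/2.1000 = -0.6628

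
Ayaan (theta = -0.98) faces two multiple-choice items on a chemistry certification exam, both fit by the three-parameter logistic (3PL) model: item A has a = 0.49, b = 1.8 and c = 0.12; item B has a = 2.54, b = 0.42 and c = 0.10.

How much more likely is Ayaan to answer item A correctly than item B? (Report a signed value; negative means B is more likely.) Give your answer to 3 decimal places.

P(theta) = c + (1 − c) · 1 / (1 + exp(−a(theta − b)))
P_A = 0.2994
P_B = 0.1250
P_A − P_B = 0.1744

0.174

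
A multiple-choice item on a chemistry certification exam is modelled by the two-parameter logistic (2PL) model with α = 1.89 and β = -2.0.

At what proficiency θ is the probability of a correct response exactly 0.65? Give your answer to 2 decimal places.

-1.67

P(θ) = 1 / (1 + exp(−α(θ − β)))
logit = ln(0.6500/0.3500) = 0.6190
θ = β + logit/(α) = -2.0 + 0.6190/1.8900 = -1.6725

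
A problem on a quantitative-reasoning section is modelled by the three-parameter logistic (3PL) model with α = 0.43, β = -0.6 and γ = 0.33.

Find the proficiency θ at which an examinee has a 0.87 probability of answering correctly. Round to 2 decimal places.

2.71

P(θ) = γ + (1 − γ) · 1 / (1 + exp(−α(θ − β)))
Remove guessing floor: (0.87 − 0.33)/(1 − 0.33) = 0.8060
logit = ln(0.8060/0.1940) = 1.4240
θ = β + logit/(α) = -0.6 + 1.4240/0.4300 = 2.7117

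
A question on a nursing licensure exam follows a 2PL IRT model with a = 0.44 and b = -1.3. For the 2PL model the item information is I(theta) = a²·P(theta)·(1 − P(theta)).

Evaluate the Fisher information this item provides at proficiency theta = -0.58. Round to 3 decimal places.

P = 1/(1+e^{-0.3168}) = 0.5785
P(1−P) = 0.5785 × 0.4215 = 0.2438
I = a² × P(1−P) = 0.44² × 0.2438 = 0.04721

0.047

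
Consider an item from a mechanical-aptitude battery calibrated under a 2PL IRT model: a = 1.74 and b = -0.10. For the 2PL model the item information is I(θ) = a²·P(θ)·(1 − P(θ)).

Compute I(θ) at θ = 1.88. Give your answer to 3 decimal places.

P = 1/(1+e^{-3.4452}) = 0.9691
P(1−P) = 0.9691 × 0.0309 = 0.0300
I = a² × P(1−P) = 1.74² × 0.0300 = 0.09070

0.091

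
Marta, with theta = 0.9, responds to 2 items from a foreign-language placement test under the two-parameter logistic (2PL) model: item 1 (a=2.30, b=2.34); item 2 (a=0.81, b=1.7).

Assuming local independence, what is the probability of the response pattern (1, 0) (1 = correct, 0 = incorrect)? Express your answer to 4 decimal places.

P(theta) = 1 / (1 + exp(−a(theta − b)))
P_1 = 1/(1+e^{3.3120}) = 0.0352
P_2 = 1/(1+e^{0.6480}) = 0.3434
L = P_1 × (1−P_2) = 0.0352 × 0.6566 = 0.02309

0.0231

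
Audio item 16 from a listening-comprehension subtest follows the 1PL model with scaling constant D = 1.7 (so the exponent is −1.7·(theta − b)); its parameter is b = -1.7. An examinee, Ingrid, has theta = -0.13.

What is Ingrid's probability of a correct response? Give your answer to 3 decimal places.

0.935

P(theta) = 1 / (1 + exp(−D·(theta − b)))
Exponent: 1.7 × (-0.13 − (-1.7)) = 2.6690
1/(1 + e^{-2.6690}) = 0.9352
P = 0.9352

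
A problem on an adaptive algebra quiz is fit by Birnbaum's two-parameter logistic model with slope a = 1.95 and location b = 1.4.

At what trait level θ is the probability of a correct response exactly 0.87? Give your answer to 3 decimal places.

P(θ) = 1 / (1 + exp(−a(θ − b)))
logit = ln(0.8700/0.1300) = 1.9010
θ = b + logit/(a) = 1.4 + 1.9010/1.9500 = 2.3749

2.375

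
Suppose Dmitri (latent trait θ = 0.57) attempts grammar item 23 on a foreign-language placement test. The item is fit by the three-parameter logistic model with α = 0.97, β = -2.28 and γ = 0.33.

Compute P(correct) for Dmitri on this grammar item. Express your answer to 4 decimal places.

0.9603

P(θ) = γ + (1 − γ) · 1 / (1 + exp(−α(θ − β)))
Exponent: 0.97 × (0.57 − (-2.28)) = 2.7645
1/(1 + e^{-2.7645}) = 0.9407
P = 0.33 + 0.67 × 0.9407 = 0.9603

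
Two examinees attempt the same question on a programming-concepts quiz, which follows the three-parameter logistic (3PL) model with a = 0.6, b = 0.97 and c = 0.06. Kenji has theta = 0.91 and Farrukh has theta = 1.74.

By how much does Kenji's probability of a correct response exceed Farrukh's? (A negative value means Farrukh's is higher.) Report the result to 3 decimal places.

-0.115

P(theta) = c + (1 − c) · 1 / (1 + exp(−a(theta − b)))
P(Kenji) = 0.5215  [exponent -0.0360]
P(Farrukh) = 0.6367  [exponent 0.4620]
Difference = 0.5215 − 0.6367 = -0.1151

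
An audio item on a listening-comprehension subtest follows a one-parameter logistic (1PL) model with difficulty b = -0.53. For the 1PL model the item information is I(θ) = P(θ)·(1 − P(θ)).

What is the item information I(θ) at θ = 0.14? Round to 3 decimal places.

P = 1/(1+e^{-0.6700}) = 0.6615
P(1−P) = 0.6615 × 0.3385 = 0.2239
I = P(1−P) = 0.22392

0.224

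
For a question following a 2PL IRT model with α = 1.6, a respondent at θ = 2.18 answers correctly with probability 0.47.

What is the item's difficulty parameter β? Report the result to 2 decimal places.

P(θ) = 1 / (1 + exp(−α(θ − β)))
logit(0.47) = ln(0.47/0.53) = -0.1201
β = θ − logit/(α) = 2.18 − (-0.1201)/1.6000 = 2.2551

2.26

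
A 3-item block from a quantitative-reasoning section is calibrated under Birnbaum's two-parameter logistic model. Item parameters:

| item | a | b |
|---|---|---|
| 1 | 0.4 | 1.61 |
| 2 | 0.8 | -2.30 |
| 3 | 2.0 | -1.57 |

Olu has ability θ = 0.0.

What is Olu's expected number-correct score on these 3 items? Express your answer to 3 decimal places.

P(θ) = 1 / (1 + exp(−a(θ − b)))
P_1 = 1/(1+e^{0.6440}) = 0.3443
P_2 = 1/(1+e^{-1.8400}) = 0.8629
P_3 = 1/(1+e^{-3.1400}) = 0.9585
E[score] = 0.3443 + 0.8629 + 0.9585 = 2.1658

2.166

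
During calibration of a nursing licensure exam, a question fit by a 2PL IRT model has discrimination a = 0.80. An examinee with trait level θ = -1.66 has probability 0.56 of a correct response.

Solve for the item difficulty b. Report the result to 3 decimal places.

P(θ) = 1 / (1 + exp(−a(θ − b)))
logit(0.56) = ln(0.56/0.44) = 0.2412
b = θ − logit/(a) = -1.66 − 0.2412/0.8000 = -1.9615

-1.961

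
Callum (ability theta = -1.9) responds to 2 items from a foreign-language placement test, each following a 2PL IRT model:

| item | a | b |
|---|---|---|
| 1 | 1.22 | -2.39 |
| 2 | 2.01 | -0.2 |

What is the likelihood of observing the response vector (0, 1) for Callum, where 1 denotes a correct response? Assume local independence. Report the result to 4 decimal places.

P(theta) = 1 / (1 + exp(−a(theta − b)))
P_1 = 1/(1+e^{-0.5978}) = 0.6452
P_2 = 1/(1+e^{3.4170}) = 0.0318
L = (1−P_1) × P_2 = 0.3548 × 0.0318 = 0.01127

0.0113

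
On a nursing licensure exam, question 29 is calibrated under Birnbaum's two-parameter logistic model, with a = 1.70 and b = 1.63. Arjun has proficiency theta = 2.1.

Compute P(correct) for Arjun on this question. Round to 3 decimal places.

0.690

P(theta) = 1 / (1 + exp(−a(theta − b)))
Exponent: 1.70 × (2.1 − 1.63) = 0.7990
1/(1 + e^{-0.7990}) = 0.6898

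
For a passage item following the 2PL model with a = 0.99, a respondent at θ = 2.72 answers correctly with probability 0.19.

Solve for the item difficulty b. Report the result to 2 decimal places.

4.18

P(θ) = 1 / (1 + exp(−a(θ − b)))
logit(0.19) = ln(0.19/0.81) = -1.4500
b = θ − logit/(a) = 2.72 − (-1.4500)/0.9900 = 4.1847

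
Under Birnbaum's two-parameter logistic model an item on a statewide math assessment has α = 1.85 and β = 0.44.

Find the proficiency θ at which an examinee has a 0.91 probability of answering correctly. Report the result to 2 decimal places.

P(θ) = 1 / (1 + exp(−α(θ − β)))
logit = ln(0.9100/0.0900) = 2.3136
θ = β + logit/(α) = 0.44 + 2.3136/1.8500 = 1.6906

1.69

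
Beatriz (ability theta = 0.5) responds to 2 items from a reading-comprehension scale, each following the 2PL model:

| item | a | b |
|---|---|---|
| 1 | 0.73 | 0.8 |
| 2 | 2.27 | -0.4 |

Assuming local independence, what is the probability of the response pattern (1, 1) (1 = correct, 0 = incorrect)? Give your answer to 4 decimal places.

P(theta) = 1 / (1 + exp(−a(theta − b)))
P_1 = 1/(1+e^{0.2190}) = 0.4455
P_2 = 1/(1+e^{-2.0430}) = 0.8852
L = P_1 × P_2 = 0.4455 × 0.8852 = 0.39435

0.3943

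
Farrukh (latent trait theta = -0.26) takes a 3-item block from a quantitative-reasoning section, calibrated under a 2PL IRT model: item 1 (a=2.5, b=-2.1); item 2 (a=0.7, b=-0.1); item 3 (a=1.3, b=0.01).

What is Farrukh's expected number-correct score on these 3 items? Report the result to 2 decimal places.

P(theta) = 1 / (1 + exp(−a(theta − b)))
P_1 = 1/(1+e^{-4.6000}) = 0.9900
P_2 = 1/(1+e^{0.1120}) = 0.4720
P_3 = 1/(1+e^{0.3510}) = 0.4131
E[score] = 0.9900 + 0.4720 + 0.4131 = 1.8752

1.88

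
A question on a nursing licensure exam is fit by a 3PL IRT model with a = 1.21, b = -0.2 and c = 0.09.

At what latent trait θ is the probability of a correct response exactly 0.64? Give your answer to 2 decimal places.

0.15

P(θ) = c + (1 − c) · 1 / (1 + exp(−a(θ − b)))
Remove guessing floor: (0.64 − 0.09)/(1 − 0.09) = 0.6044
logit = ln(0.6044/0.3956) = 0.4238
θ = b + logit/(a) = -0.2 + 0.4238/1.2100 = 0.1503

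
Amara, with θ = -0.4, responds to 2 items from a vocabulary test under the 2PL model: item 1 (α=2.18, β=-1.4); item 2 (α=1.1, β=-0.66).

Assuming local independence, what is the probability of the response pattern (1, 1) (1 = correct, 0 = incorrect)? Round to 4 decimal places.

P(θ) = 1 / (1 + exp(−α(θ − β)))
P_1 = 1/(1+e^{-2.1800}) = 0.8984
P_2 = 1/(1+e^{-0.2860}) = 0.5710
L = P_1 × P_2 = 0.8984 × 0.5710 = 0.51302

0.5130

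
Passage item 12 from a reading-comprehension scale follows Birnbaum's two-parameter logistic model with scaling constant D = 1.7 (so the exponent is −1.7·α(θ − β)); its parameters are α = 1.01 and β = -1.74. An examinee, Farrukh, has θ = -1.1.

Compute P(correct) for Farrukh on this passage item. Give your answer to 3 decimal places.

0.750

P(θ) = 1 / (1 + exp(−D·α(θ − β)))
Exponent: 1.7 × 1.01 × (-1.1 − (-1.74)) = 1.0989
1/(1 + e^{-1.0989}) = 0.7501
P = 0.7501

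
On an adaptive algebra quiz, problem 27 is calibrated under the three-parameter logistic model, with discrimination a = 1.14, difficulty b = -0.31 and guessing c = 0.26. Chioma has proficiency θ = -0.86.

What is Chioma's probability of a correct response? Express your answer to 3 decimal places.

0.518

P(θ) = c + (1 − c) · 1 / (1 + exp(−a(θ − b)))
Exponent: 1.14 × (-0.86 − (-0.31)) = -0.6270
1/(1 + e^{0.6270}) = 0.3482
P = 0.26 + 0.74 × 0.3482 = 0.5177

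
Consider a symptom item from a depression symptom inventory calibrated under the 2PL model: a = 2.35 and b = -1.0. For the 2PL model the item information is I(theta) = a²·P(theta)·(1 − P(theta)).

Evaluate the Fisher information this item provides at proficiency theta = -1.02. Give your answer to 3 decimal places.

1.380

P = 1/(1+e^{0.0470}) = 0.4883
P(1−P) = 0.4883 × 0.5117 = 0.2499
I = a² × P(1−P) = 2.35² × 0.2499 = 1.37986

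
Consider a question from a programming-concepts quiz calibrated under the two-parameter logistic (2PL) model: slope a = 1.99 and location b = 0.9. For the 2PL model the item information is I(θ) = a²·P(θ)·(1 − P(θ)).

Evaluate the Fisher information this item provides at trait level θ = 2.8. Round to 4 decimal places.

0.0863

P = 1/(1+e^{-3.7810}) = 0.9777
P(1−P) = 0.9777 × 0.0223 = 0.0218
I = a² × P(1−P) = 1.99² × 0.0218 = 0.08631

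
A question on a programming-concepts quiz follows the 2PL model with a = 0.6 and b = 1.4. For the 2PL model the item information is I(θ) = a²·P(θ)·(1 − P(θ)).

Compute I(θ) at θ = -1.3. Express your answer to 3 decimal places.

0.050

P = 1/(1+e^{1.6200}) = 0.1652
P(1−P) = 0.1652 × 0.8348 = 0.1379
I = a² × P(1−P) = 0.6² × 0.1379 = 0.04965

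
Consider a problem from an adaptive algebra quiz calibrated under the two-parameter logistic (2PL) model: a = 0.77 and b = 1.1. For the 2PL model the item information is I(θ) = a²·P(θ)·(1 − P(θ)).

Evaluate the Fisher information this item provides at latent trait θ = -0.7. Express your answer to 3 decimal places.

0.095

P = 1/(1+e^{1.3860}) = 0.2000
P(1−P) = 0.2000 × 0.8000 = 0.1600
I = a² × P(1−P) = 0.77² × 0.1600 = 0.09488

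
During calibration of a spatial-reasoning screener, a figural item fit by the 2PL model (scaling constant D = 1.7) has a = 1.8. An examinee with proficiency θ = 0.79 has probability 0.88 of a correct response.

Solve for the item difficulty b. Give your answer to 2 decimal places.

P(θ) = 1 / (1 + exp(−D·a(θ − b)))
logit(0.88) = ln(0.88/0.12) = 1.9924
b = θ − logit/(1.7·a) = 0.79 − 1.9924/3.0600 = 0.1389

0.14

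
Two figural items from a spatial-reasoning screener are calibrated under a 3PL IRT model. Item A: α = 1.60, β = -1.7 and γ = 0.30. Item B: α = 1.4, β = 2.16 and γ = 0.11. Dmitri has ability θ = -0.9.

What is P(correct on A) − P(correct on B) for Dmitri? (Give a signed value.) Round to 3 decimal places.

P(θ) = γ + (1 − γ) · 1 / (1 + exp(−α(θ − β)))
P_A = 0.8477
P_B = 0.1221
P_A − P_B = 0.7256

0.726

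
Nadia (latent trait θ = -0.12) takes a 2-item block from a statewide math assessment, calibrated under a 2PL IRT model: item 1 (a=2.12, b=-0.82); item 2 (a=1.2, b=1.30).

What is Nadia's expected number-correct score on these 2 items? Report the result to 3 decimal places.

0.969

P(θ) = 1 / (1 + exp(−a(θ − b)))
P_1 = 1/(1+e^{-1.4840}) = 0.8152
P_2 = 1/(1+e^{1.7040}) = 0.1539
E[score] = 0.8152 + 0.1539 = 0.9691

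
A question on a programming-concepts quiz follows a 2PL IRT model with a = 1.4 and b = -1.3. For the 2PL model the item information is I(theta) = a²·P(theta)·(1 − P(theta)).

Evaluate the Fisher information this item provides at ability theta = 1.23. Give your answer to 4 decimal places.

0.0536

P = 1/(1+e^{-3.5420}) = 0.9719
P(1−P) = 0.9719 × 0.0281 = 0.0273
I = a² × P(1−P) = 1.4² × 0.0273 = 0.05360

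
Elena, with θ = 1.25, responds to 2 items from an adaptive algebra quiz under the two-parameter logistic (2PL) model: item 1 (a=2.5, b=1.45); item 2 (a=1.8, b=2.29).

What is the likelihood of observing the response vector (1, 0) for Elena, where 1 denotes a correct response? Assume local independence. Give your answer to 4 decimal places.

P(θ) = 1 / (1 + exp(−a(θ − b)))
P_1 = 1/(1+e^{0.5000}) = 0.3775
P_2 = 1/(1+e^{1.8720}) = 0.1333
L = P_1 × (1−P_2) = 0.3775 × 0.8667 = 0.32721

0.3272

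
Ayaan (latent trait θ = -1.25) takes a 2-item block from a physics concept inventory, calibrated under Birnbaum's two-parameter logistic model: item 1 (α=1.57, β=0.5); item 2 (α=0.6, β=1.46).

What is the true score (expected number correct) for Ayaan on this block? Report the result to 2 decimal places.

0.22

P(θ) = 1 / (1 + exp(−α(θ − β)))
P_1 = 1/(1+e^{2.7475}) = 0.0602
P_2 = 1/(1+e^{1.6260}) = 0.1644
E[score] = 0.0602 + 0.1644 = 0.2246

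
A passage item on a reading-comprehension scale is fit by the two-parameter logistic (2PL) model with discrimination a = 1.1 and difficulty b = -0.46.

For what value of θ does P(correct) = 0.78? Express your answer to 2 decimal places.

P(θ) = 1 / (1 + exp(−a(θ − b)))
logit = ln(0.7800/0.2200) = 1.2657
θ = b + logit/(a) = -0.46 + 1.2657/1.1000 = 0.6906

0.69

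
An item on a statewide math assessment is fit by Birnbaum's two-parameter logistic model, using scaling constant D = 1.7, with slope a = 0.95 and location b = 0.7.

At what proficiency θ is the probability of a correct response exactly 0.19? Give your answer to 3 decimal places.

-0.198

P(θ) = 1 / (1 + exp(−D·a(θ − b)))
logit = ln(0.1900/0.8100) = -1.4500
θ = b + logit/(1.7·a) = 0.7 + (-1.4500)/1.6150 = -0.1978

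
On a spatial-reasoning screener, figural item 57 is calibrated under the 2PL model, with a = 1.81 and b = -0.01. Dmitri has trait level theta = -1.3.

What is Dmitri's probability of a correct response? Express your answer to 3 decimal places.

0.088

P(theta) = 1 / (1 + exp(−a(theta − b)))
Exponent: 1.81 × (-1.3 − (-0.01)) = -2.3349
1/(1 + e^{2.3349}) = 0.0883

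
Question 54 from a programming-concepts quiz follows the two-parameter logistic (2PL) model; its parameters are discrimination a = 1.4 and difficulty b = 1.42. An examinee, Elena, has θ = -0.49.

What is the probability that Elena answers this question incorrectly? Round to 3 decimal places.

0.935

P(θ) = 1 / (1 + exp(−a(θ − b)))
Exponent: 1.4 × (-0.49 − 1.42) = -2.6740
1/(1 + e^{2.6740}) = 0.0645
P(incorrect) = 1 − 0.0645 = 0.9355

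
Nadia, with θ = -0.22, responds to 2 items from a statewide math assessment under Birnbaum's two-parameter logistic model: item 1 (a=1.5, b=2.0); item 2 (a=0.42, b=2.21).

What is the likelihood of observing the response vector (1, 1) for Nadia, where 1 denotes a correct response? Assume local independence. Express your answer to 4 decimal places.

0.0092

P(θ) = 1 / (1 + exp(−a(θ − b)))
P_1 = 1/(1+e^{3.3300}) = 0.0346
P_2 = 1/(1+e^{1.0206}) = 0.2649
L = P_1 × P_2 = 0.0346 × 0.2649 = 0.00915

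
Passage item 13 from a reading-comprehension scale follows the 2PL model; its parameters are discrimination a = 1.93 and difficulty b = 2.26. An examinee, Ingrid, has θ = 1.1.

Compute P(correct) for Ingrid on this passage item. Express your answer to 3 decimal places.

0.096

P(θ) = 1 / (1 + exp(−a(θ − b)))
Exponent: 1.93 × (1.1 − 2.26) = -2.2388
1/(1 + e^{2.2388}) = 0.0963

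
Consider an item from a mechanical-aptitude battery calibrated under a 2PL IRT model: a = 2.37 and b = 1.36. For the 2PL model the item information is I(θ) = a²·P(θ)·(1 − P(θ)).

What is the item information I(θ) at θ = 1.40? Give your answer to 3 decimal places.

1.401

P = 1/(1+e^{-0.0948}) = 0.5237
P(1−P) = 0.5237 × 0.4763 = 0.2494
I = a² × P(1−P) = 2.37² × 0.2494 = 1.40107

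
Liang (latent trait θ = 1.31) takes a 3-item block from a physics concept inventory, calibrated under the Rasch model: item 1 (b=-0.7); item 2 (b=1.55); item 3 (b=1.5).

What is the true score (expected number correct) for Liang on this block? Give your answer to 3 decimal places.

P(θ) = 1 / (1 + exp(−(θ − b)))
P_1 = 1/(1+e^{-2.0100}) = 0.8818
P_2 = 1/(1+e^{0.2400}) = 0.4403
P_3 = 1/(1+e^{0.1900}) = 0.4526
E[score] = 0.8818 + 0.4403 + 0.4526 = 1.7748

1.775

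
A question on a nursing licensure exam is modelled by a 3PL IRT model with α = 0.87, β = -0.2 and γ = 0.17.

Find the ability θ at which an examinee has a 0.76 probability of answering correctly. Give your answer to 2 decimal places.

P(θ) = γ + (1 − γ) · 1 / (1 + exp(−α(θ − β)))
Remove guessing floor: (0.76 − 0.17)/(1 − 0.17) = 0.7108
logit = ln(0.7108/0.2892) = 0.8995
θ = β + logit/(α) = -0.2 + 0.8995/0.8700 = 0.8339

0.83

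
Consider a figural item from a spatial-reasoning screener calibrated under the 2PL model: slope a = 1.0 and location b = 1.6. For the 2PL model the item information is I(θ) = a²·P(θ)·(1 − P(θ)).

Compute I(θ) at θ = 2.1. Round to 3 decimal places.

P = 1/(1+e^{-0.5000}) = 0.6225
P(1−P) = 0.6225 × 0.3775 = 0.2350
I = a² × P(1−P) = 1.0² × 0.2350 = 0.23500

0.235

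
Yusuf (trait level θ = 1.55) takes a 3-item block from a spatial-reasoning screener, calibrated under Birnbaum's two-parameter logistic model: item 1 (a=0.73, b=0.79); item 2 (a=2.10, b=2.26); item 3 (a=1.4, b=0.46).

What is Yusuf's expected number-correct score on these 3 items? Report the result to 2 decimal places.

1.64

P(θ) = 1 / (1 + exp(−a(θ − b)))
P_1 = 1/(1+e^{-0.5548}) = 0.6352
P_2 = 1/(1+e^{1.4910}) = 0.1838
P_3 = 1/(1+e^{-1.5260}) = 0.8214
E[score] = 0.6352 + 0.1838 + 0.8214 = 1.6404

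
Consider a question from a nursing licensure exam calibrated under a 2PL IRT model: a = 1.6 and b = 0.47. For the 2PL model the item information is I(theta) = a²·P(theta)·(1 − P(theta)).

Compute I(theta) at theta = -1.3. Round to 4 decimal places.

P = 1/(1+e^{2.8320}) = 0.0556
P(1−P) = 0.0556 × 0.9444 = 0.0525
I = a² × P(1−P) = 1.6² × 0.0525 = 0.13447

0.1345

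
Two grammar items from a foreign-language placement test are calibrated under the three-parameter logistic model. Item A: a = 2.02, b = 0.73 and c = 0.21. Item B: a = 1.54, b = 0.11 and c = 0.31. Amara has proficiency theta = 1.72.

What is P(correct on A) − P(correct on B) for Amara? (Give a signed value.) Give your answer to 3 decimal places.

P(theta) = c + (1 − c) · 1 / (1 + exp(−a(theta − b)))
P_A = 0.9058
P_B = 0.9467
P_A − P_B = -0.0408

-0.041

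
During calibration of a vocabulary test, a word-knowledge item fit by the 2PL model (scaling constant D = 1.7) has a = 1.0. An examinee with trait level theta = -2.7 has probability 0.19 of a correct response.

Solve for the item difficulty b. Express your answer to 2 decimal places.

P(theta) = 1 / (1 + exp(−D·a(theta − b)))
logit(0.19) = ln(0.19/0.81) = -1.4500
b = theta − logit/(1.7·a) = -2.7 − (-1.4500)/1.7000 = -1.8471

-1.85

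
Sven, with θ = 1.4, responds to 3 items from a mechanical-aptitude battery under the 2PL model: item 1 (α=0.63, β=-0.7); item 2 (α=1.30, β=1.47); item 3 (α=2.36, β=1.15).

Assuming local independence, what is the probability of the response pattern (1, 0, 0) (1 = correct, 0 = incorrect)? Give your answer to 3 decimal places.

0.147

P(θ) = 1 / (1 + exp(−α(θ − β)))
P_1 = 1/(1+e^{-1.3230}) = 0.7897
P_2 = 1/(1+e^{0.0910}) = 0.4773
P_3 = 1/(1+e^{-0.5900}) = 0.6434
L = P_1 × (1−P_2) × (1−P_3) = 0.7897 × 0.5227 × 0.3566 = 0.14722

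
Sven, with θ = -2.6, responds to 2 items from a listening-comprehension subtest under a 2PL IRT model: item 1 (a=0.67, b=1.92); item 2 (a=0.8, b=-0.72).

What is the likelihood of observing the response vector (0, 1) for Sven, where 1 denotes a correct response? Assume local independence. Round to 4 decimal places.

0.1734

P(θ) = 1 / (1 + exp(−a(θ − b)))
P_1 = 1/(1+e^{3.0284}) = 0.0462
P_2 = 1/(1+e^{1.5040}) = 0.1818
L = (1−P_1) × P_2 = 0.9538 × 0.1818 = 0.17344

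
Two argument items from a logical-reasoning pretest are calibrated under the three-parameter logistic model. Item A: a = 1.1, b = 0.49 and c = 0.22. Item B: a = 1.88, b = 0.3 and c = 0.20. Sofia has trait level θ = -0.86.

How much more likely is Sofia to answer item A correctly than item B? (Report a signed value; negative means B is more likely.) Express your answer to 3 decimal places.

P(θ) = c + (1 − c) · 1 / (1 + exp(−a(θ − b)))
P_A = 0.3640
P_B = 0.2812
P_A − P_B = 0.0829

0.083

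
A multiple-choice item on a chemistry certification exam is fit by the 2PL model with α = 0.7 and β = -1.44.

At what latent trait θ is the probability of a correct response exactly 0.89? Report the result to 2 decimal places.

1.55

P(θ) = 1 / (1 + exp(−α(θ − β)))
logit = ln(0.8900/0.1100) = 2.0907
θ = β + logit/(α) = -1.44 + 2.0907/0.7000 = 1.5468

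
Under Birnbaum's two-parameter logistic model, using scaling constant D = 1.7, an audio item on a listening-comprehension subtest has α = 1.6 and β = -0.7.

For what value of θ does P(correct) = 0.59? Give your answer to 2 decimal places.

-0.57

P(θ) = 1 / (1 + exp(−D·α(θ − β)))
logit = ln(0.5900/0.4100) = 0.3640
θ = β + logit/(1.7·α) = -0.7 + 0.3640/2.7200 = -0.5662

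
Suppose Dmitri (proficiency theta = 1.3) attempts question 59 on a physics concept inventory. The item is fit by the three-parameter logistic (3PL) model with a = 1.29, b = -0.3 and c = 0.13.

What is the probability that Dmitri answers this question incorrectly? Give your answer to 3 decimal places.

P(theta) = c + (1 − c) · 1 / (1 + exp(−a(theta − b)))
Exponent: 1.29 × (1.3 − (-0.3)) = 2.0640
1/(1 + e^{-2.0640}) = 0.8874
P = 0.13 + 0.87 × 0.8874 = 0.9020
P(incorrect) = 1 − 0.9020 = 0.0980

0.098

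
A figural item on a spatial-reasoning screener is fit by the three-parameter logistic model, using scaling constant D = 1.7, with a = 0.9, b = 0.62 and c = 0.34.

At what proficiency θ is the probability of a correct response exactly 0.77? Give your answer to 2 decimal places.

P(θ) = c + (1 − c) · 1 / (1 + exp(−D·a(θ − b)))
Remove guessing floor: (0.77 − 0.34)/(1 − 0.34) = 0.6515
logit = ln(0.6515/0.3485) = 0.6257
θ = b + logit/(1.7·a) = 0.62 + 0.6257/1.5300 = 1.0290

1.03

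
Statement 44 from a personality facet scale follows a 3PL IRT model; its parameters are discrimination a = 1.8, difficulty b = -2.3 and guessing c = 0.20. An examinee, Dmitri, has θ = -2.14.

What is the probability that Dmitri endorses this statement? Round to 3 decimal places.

0.657

P(θ) = c + (1 − c) · 1 / (1 + exp(−a(θ − b)))
Exponent: 1.8 × (-2.14 − (-2.3)) = 0.2880
1/(1 + e^{-0.2880}) = 0.5715
P = 0.20 + 0.80 × 0.5715 = 0.6572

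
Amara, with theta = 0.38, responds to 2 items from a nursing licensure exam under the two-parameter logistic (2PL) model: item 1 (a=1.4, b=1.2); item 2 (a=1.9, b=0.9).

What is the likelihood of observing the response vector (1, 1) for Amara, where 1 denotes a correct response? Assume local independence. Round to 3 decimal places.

0.065

P(theta) = 1 / (1 + exp(−a(theta − b)))
P_1 = 1/(1+e^{1.1480}) = 0.2409
P_2 = 1/(1+e^{0.9880}) = 0.2713
L = P_1 × P_2 = 0.2409 × 0.2713 = 0.06535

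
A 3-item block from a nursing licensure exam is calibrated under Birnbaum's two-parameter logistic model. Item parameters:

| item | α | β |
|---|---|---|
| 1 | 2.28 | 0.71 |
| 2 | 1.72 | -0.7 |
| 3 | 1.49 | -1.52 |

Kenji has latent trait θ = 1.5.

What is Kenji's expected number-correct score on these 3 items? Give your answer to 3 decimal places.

2.825

P(θ) = 1 / (1 + exp(−α(θ − β)))
P_1 = 1/(1+e^{-1.8012}) = 0.8583
P_2 = 1/(1+e^{-3.7840}) = 0.9778
P_3 = 1/(1+e^{-4.4998}) = 0.9890
E[score] = 0.8583 + 0.9778 + 0.9890 = 2.8251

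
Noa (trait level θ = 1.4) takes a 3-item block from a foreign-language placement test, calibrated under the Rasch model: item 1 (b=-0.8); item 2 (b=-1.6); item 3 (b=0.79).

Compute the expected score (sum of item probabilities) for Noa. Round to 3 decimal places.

P(θ) = 1 / (1 + exp(−(θ − b)))
P_1 = 1/(1+e^{-2.2000}) = 0.9002
P_2 = 1/(1+e^{-3.0000}) = 0.9526
P_3 = 1/(1+e^{-0.6100}) = 0.6479
E[score] = 0.9002 + 0.9526 + 0.6479 = 2.5008

2.501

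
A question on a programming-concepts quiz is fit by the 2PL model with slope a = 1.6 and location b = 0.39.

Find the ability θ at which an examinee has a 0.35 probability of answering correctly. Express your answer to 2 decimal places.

P(θ) = 1 / (1 + exp(−a(θ − b)))
logit = ln(0.3500/0.6500) = -0.6190
θ = b + logit/(a) = 0.39 + (-0.6190)/1.6000 = 0.0031

0.00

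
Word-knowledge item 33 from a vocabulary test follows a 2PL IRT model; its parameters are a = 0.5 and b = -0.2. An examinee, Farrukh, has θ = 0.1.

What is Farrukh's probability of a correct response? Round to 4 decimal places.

0.5374

P(θ) = 1 / (1 + exp(−a(θ − b)))
Exponent: 0.5 × (0.1 − (-0.2)) = 0.1500
1/(1 + e^{-0.1500}) = 0.5374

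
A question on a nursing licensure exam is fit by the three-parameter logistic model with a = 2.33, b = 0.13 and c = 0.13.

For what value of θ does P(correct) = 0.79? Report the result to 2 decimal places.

P(θ) = c + (1 − c) · 1 / (1 + exp(−a(θ − b)))
Remove guessing floor: (0.79 − 0.13)/(1 − 0.13) = 0.7586
logit = ln(0.7586/0.2414) = 1.1451
θ = b + logit/(a) = 0.13 + 1.1451/2.3300 = 0.6215

0.62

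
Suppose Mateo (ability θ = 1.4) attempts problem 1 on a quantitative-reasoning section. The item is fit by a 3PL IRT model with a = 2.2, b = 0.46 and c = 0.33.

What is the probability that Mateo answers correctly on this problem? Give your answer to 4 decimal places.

0.9248

P(θ) = c + (1 − c) · 1 / (1 + exp(−a(θ − b)))
Exponent: 2.2 × (1.4 − 0.46) = 2.0680
1/(1 + e^{-2.0680}) = 0.8878
P = 0.33 + 0.67 × 0.8878 = 0.9248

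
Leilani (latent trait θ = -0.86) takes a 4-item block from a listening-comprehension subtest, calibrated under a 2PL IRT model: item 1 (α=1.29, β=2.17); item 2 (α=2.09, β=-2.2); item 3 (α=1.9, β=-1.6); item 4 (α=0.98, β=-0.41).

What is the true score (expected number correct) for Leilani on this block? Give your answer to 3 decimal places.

2.157

P(θ) = 1 / (1 + exp(−α(θ − β)))
P_1 = 1/(1+e^{3.9087}) = 0.0197
P_2 = 1/(1+e^{-2.8006}) = 0.9427
P_3 = 1/(1+e^{-1.4060}) = 0.8031
P_4 = 1/(1+e^{0.4410}) = 0.3915
E[score] = 0.0197 + 0.9427 + 0.8031 + 0.3915 = 2.1570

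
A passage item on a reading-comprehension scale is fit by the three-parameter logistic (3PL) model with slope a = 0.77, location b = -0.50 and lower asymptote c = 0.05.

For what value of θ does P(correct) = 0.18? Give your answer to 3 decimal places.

P(θ) = c + (1 − c) · 1 / (1 + exp(−a(θ − b)))
Remove guessing floor: (0.18 − 0.05)/(1 − 0.05) = 0.1368
logit = ln(0.1368/0.8632) = -1.8418
θ = b + logit/(a) = -0.50 + (-1.8418)/0.7700 = -2.8919

-2.892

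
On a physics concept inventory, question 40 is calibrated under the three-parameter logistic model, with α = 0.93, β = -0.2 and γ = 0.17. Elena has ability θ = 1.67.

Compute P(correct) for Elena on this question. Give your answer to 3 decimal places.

0.876

P(θ) = γ + (1 − γ) · 1 / (1 + exp(−α(θ − β)))
Exponent: 0.93 × (1.67 − (-0.2)) = 1.7391
1/(1 + e^{-1.7391}) = 0.8506
P = 0.17 + 0.83 × 0.8506 = 0.8760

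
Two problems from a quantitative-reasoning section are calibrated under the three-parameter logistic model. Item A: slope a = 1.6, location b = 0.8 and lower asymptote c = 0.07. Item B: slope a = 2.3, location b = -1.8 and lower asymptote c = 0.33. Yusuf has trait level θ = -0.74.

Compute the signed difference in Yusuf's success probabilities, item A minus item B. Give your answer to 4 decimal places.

-0.8033

P(θ) = c + (1 − c) · 1 / (1 + exp(−a(θ − b)))
P_A = 0.1429
P_B = 0.9462
P_A − P_B = -0.8033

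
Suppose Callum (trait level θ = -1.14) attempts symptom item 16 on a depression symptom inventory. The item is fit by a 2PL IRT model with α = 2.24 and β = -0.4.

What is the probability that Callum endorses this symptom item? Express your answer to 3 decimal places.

0.160

P(θ) = 1 / (1 + exp(−α(θ − β)))
Exponent: 2.24 × (-1.14 − (-0.4)) = -1.6576
1/(1 + e^{1.6576}) = 0.1601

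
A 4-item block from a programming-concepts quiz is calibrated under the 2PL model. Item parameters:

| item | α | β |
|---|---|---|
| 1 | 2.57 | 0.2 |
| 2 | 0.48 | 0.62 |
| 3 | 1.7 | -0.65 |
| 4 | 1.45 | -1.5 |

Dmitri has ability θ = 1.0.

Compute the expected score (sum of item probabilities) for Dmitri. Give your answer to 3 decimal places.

3.349

P(θ) = 1 / (1 + exp(−α(θ − β)))
P_1 = 1/(1+e^{-2.0560}) = 0.8866
P_2 = 1/(1+e^{-0.1824}) = 0.5455
P_3 = 1/(1+e^{-2.8050}) = 0.9429
P_4 = 1/(1+e^{-3.6250}) = 0.9740
E[score] = 0.8866 + 0.5455 + 0.9429 + 0.9740 = 3.3490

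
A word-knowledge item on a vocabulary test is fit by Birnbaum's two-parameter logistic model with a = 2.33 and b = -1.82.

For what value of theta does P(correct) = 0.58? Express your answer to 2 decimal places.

P(theta) = 1 / (1 + exp(−a(theta − b)))
logit = ln(0.5800/0.4200) = 0.3228
theta = b + logit/(a) = -1.82 + 0.3228/2.3300 = -1.6815

-1.68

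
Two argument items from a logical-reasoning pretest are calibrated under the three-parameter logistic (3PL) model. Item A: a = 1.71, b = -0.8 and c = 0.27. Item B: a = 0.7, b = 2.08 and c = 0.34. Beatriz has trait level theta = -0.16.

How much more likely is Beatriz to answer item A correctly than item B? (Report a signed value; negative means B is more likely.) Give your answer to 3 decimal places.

P(theta) = c + (1 − c) · 1 / (1 + exp(−a(theta − b)))
P_A = 0.8169
P_B = 0.4539
P_A − P_B = 0.3631

0.363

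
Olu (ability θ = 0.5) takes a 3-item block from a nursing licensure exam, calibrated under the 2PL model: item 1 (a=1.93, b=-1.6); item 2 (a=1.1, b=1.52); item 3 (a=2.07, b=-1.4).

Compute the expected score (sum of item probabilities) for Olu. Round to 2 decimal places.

P(θ) = 1 / (1 + exp(−a(θ − b)))
P_1 = 1/(1+e^{-4.0530}) = 0.9829
P_2 = 1/(1+e^{1.1220}) = 0.2456
P_3 = 1/(1+e^{-3.9330}) = 0.9808
E[score] = 0.9829 + 0.2456 + 0.9808 = 2.2094

2.21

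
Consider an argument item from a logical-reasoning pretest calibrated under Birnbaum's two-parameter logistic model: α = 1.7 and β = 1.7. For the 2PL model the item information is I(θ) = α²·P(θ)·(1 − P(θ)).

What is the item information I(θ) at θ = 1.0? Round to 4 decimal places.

0.5169

P = 1/(1+e^{1.1900}) = 0.2333
P(1−P) = 0.2333 × 0.7667 = 0.1788
I = α² × P(1−P) = 1.7² × 0.1788 = 0.51687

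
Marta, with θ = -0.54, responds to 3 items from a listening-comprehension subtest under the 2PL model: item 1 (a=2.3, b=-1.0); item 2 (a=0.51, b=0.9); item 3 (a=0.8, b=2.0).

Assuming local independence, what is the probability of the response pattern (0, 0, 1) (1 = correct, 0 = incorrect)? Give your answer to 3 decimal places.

P(θ) = 1 / (1 + exp(−a(θ − b)))
P_1 = 1/(1+e^{-1.0580}) = 0.7423
P_2 = 1/(1+e^{0.7344}) = 0.3242
P_3 = 1/(1+e^{2.0320}) = 0.1159
L = (1−P_1) × (1−P_2) × P_3 = 0.2577 × 0.6758 × 0.1159 = 0.02018

0.020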